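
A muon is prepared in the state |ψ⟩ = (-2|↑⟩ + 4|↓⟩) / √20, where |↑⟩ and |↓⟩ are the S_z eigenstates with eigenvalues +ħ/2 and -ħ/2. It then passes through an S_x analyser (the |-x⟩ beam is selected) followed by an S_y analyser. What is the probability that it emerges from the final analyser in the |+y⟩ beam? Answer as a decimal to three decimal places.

First analyser (S_x): P(|-x⟩) = |⟨-x|ψ⟩|² = 36/40.
After stage 1 the state is |-x⟩; P(|+y⟩) = |⟨+y|-x⟩|² = 1/2.
Joint probability = 36/40 × 1/2 = 0.450.

0.450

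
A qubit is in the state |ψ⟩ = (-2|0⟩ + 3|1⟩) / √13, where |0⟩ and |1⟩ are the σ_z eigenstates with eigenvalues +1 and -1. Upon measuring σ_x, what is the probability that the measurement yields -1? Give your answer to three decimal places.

|-x⟩ = (|0⟩ - |1⟩)/√2, so ⟨-x|ψ⟩ = (-5) / (√2·√13).
P = |-5|² / 26 = 25/26.

0.962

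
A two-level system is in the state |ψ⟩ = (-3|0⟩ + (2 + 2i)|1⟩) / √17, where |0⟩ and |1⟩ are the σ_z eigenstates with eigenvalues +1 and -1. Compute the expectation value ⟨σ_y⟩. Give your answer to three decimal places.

-0.706

⟨σ_y⟩ = 2 Im(a* b)/(|a|²+|b|²) with a = -3, b = (2 + 2i).
a* b = (-6 - 6i), so ⟨σ_y⟩ = -12/17.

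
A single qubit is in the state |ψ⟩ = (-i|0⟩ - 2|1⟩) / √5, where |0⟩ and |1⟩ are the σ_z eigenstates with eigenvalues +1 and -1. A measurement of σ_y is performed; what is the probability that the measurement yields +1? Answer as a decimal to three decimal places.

|+y⟩ = (|0⟩ + i|1⟩)/√2, so ⟨+y|ψ⟩ = (i) / (√2·√5).
P = |i|² / 10 = 1/10.

0.100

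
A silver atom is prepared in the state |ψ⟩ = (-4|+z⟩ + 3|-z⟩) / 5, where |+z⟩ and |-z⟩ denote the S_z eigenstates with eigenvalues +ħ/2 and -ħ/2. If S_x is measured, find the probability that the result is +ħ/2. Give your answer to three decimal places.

|+x⟩ = (|+z⟩ + |-z⟩)/√2, so ⟨+x|ψ⟩ = (-1) / (√2·5).
P = |-1|² / 50 = 1/50.

0.020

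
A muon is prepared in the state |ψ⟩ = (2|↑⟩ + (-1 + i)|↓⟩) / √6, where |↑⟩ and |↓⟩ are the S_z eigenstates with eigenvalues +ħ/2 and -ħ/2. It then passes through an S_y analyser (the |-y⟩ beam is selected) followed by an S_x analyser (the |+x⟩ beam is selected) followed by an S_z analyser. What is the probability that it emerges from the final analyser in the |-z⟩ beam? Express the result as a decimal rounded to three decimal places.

0.042

First analyser (S_y): P(|-y⟩) = |⟨-y|ψ⟩|² = 2/12.
After stage 1 the state is |-y⟩; P(|+x⟩) = |⟨+x|-y⟩|² = 1/2.
After stage 2 the state is |+x⟩; P(|-z⟩) = |⟨-z|+x⟩|² = 1/2.
Joint probability = 2/12 × 1/2 × 1/2 = 0.042.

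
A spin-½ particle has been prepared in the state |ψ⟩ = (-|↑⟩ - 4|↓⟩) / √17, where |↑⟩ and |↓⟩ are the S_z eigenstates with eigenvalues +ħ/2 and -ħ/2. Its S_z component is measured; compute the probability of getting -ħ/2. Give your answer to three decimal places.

0.941

The -ħ/2 outcome corresponds to |↓⟩. Its amplitude in |ψ⟩ is -4/√17.
P = |-4|² / 17 = 16/17.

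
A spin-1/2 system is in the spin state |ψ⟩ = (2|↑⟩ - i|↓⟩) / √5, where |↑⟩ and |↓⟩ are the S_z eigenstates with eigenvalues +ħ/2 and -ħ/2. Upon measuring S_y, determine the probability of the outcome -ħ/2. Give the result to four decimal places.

|-y⟩ = (|↑⟩ - i|↓⟩)/√2, so ⟨-y|ψ⟩ = (3) / (√2·√5).
P = |3|² / 10 = 9/10.

0.9000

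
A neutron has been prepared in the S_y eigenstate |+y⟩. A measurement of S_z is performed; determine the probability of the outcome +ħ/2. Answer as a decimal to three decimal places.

In the S_z basis, |+y⟩ = (|+z⟩ + i|-z⟩)/√2 and |+z⟩ = |+z⟩.
|⟨+z|+y⟩|² = 1/2.

0.500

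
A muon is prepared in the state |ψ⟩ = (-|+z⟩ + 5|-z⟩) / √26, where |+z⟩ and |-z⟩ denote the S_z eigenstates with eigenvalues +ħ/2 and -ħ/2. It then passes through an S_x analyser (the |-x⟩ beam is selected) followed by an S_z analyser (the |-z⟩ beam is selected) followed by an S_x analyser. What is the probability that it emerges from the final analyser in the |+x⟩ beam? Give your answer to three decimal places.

First analyser (S_x): P(|-x⟩) = |⟨-x|ψ⟩|² = 36/52.
After stage 1 the state is |-x⟩; P(|-z⟩) = |⟨-z|-x⟩|² = 1/2.
After stage 2 the state is |-z⟩; P(|+x⟩) = |⟨+x|-z⟩|² = 1/2.
Joint probability = 36/52 × 1/2 × 1/2 = 0.173.

0.173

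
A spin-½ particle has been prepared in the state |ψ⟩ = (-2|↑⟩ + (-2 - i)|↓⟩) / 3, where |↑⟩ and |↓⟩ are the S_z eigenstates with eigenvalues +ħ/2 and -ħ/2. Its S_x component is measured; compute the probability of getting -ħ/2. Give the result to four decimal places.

0.0556

|-x⟩ = (|↑⟩ - |↓⟩)/√2, so ⟨-x|ψ⟩ = (i) / (√2·3).
P = |i|² / 18 = 1/18.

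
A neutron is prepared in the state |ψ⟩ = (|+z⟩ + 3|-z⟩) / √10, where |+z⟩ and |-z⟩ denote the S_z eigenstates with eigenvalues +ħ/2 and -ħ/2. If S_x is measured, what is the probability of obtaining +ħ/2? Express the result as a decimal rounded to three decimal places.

0.800

|+x⟩ = (|+z⟩ + |-z⟩)/√2, so ⟨+x|ψ⟩ = (4) / (√2·√10).
P = |4|² / 20 = 16/20.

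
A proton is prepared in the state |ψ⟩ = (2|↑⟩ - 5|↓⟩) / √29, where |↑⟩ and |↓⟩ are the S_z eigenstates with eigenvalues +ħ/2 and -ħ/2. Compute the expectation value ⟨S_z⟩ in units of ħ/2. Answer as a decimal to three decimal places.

⟨σ_z⟩ = |a|² - |b|² divided by |a|²+|b|², with a, b the |↑⟩, |↓⟩ amplitudes.
= (4 - 25)/29 = -21/29.
⟨S_z⟩ = (ħ/2)·⟨σ_z⟩.

-0.724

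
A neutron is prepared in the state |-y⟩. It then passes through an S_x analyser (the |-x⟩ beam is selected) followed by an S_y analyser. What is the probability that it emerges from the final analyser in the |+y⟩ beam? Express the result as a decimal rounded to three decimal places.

0.250

First analyser (S_x): from |-y⟩, P(|-x⟩) = 1/2.
After stage 1 the state is |-x⟩; P(|+y⟩) = |⟨+y|-x⟩|² = 1/2.
Joint probability = 1/2 × 1/2 = 0.250.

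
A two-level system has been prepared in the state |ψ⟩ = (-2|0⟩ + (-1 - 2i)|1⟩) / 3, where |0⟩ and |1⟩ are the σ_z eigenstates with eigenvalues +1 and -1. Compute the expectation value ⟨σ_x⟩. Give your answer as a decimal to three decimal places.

⟨σ_x⟩ = 2 Re(a* b)/(|a|²+|b|²) with a = -2, b = (-1 - 2i).
a* b = (2 + 4i), so ⟨σ_x⟩ = 4/9.

0.444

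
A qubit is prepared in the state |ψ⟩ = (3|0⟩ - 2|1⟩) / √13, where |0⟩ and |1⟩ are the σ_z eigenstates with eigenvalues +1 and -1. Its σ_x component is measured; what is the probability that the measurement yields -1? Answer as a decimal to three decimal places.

|-x⟩ = (|0⟩ - |1⟩)/√2, so ⟨-x|ψ⟩ = (5) / (√2·√13).
P = |5|² / 26 = 25/26.

0.962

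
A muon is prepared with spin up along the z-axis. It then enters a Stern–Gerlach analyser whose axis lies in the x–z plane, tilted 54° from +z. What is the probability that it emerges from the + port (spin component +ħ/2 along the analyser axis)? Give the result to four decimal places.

For spin-½, the probability of finding spin-up along an axis at angle θ to the initial spin direction is cos²(θ/2); spin-down is sin²(θ/2).
θ = 54°, so P = cos²(27°) ≈ 0.7939.

0.7939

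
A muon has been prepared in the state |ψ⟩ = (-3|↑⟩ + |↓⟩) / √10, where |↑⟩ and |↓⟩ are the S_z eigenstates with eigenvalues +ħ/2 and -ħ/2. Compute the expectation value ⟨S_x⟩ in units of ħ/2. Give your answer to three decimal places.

⟨σ_x⟩ = 2 Re(a* b)/(|a|²+|b|²) with a = -3, b = 1.
a* b = -3, so ⟨σ_x⟩ = -6/10.
⟨S_x⟩ = (ħ/2)·⟨σ_x⟩.

-0.600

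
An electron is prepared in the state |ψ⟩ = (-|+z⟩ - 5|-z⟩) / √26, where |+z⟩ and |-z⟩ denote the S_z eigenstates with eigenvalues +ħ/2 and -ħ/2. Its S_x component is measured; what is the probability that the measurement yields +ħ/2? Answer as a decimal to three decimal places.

|+x⟩ = (|+z⟩ + |-z⟩)/√2, so ⟨+x|ψ⟩ = (-6) / (√2·√26).
P = |-6|² / 52 = 36/52.

0.692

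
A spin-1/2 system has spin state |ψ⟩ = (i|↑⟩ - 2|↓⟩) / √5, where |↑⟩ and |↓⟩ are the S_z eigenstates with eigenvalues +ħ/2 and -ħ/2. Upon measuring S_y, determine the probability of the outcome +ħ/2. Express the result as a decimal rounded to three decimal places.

0.900

|+y⟩ = (|↑⟩ + i|↓⟩)/√2, so ⟨+y|ψ⟩ = (3i) / (√2·√5).
P = |3i|² / 10 = 9/10.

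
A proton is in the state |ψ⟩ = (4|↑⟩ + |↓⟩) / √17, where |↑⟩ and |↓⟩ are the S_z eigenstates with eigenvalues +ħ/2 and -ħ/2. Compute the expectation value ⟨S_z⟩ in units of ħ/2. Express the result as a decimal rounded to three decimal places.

0.882

⟨σ_z⟩ = |a|² - |b|² divided by |a|²+|b|², with a, b the |↑⟩, |↓⟩ amplitudes.
= (16 - 1)/17 = 15/17.
⟨S_z⟩ = (ħ/2)·⟨σ_z⟩.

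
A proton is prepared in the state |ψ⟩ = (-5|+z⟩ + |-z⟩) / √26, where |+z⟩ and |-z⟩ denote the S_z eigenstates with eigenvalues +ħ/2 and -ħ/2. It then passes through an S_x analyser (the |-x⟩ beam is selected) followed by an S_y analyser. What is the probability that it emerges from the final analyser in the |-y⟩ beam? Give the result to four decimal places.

First analyser (S_x): P(|-x⟩) = |⟨-x|ψ⟩|² = 36/52.
After stage 1 the state is |-x⟩; P(|-y⟩) = |⟨-y|-x⟩|² = 1/2.
Joint probability = 36/52 × 1/2 = 0.3462.

0.3462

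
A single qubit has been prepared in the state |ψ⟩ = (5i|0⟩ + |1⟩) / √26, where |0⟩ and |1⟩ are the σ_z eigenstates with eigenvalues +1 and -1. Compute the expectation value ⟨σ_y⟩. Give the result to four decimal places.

-0.3846

⟨σ_y⟩ = 2 Im(a* b)/(|a|²+|b|²) with a = 5i, b = 1.
a* b = -5i, so ⟨σ_y⟩ = -10/26.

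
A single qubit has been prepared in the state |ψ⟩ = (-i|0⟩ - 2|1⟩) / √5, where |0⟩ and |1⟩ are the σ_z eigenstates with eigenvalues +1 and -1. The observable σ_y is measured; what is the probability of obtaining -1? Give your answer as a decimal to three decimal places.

0.900

|-y⟩ = (|0⟩ - i|1⟩)/√2, so ⟨-y|ψ⟩ = (-3i) / (√2·√5).
P = |-3i|² / 10 = 9/10.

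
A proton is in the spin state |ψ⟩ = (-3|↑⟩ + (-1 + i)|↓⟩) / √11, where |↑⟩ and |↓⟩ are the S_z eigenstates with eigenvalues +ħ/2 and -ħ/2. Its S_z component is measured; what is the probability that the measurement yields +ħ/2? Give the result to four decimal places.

0.8182

The +ħ/2 outcome corresponds to |↑⟩. Its amplitude in |ψ⟩ is -3/√11.
P = |-3|² / 11 = 9/11.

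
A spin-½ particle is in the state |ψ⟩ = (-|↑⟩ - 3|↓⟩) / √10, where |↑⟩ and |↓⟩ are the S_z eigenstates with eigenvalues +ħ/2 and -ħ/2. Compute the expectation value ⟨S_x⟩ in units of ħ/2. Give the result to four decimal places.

⟨σ_x⟩ = 2 Re(a* b)/(|a|²+|b|²) with a = -1, b = -3.
a* b = 3, so ⟨σ_x⟩ = 6/10.
⟨S_x⟩ = (ħ/2)·⟨σ_x⟩.

0.6000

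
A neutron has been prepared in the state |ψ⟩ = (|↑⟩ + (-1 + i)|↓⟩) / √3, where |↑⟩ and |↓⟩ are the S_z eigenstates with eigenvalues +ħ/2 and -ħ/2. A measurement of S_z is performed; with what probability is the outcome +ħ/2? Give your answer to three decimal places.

The +ħ/2 outcome corresponds to |↑⟩. Its amplitude in |ψ⟩ is 1/√3.
P = |1|² / 3 = 1/3.

0.333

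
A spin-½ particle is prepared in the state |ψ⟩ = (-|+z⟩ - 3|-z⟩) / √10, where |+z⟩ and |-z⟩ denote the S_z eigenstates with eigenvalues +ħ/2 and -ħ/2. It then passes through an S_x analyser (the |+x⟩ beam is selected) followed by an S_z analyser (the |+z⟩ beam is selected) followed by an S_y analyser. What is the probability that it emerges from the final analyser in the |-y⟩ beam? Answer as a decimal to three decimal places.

0.200

First analyser (S_x): P(|+x⟩) = |⟨+x|ψ⟩|² = 16/20.
After stage 1 the state is |+x⟩; P(|+z⟩) = |⟨+z|+x⟩|² = 1/2.
After stage 2 the state is |+z⟩; P(|-y⟩) = |⟨-y|+z⟩|² = 1/2.
Joint probability = 16/20 × 1/2 × 1/2 = 0.200.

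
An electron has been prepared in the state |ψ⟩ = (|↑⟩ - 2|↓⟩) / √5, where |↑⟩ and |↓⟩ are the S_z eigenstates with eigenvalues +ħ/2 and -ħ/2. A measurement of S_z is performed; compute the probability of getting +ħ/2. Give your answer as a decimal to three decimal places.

The +ħ/2 outcome corresponds to |↑⟩. Its amplitude in |ψ⟩ is 1/√5.
P = |1|² / 5 = 1/5.

0.200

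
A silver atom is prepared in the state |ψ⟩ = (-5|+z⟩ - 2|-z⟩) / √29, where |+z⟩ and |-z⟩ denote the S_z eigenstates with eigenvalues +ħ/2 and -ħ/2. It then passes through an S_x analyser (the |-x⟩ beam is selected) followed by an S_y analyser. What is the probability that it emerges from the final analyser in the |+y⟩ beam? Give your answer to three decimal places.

0.078

First analyser (S_x): P(|-x⟩) = |⟨-x|ψ⟩|² = 9/58.
After stage 1 the state is |-x⟩; P(|+y⟩) = |⟨+y|-x⟩|² = 1/2.
Joint probability = 9/58 × 1/2 = 0.078.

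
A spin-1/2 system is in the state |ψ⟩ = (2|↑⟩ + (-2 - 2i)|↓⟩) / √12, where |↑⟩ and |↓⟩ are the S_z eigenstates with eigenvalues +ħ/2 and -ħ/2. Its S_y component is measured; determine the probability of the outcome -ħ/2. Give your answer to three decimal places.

0.833

|-y⟩ = (|↑⟩ - i|↓⟩)/√2, so ⟨-y|ψ⟩ = (4 - 2i) / (√2·√12).
P = |4 - 2i|² / 24 = 20/24.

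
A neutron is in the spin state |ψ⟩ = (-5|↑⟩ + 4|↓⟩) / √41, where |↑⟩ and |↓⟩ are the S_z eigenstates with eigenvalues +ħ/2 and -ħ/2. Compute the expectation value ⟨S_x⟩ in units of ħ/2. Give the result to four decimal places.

⟨σ_x⟩ = 2 Re(a* b)/(|a|²+|b|²) with a = -5, b = 4.
a* b = -20, so ⟨σ_x⟩ = -40/41.
⟨S_x⟩ = (ħ/2)·⟨σ_x⟩.

-0.9756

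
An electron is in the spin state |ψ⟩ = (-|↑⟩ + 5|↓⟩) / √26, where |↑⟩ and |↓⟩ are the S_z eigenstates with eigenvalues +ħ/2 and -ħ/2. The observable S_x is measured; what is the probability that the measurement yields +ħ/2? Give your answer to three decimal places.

|+x⟩ = (|↑⟩ + |↓⟩)/√2, so ⟨+x|ψ⟩ = (4) / (√2·√26).
P = |4|² / 52 = 16/52.

0.308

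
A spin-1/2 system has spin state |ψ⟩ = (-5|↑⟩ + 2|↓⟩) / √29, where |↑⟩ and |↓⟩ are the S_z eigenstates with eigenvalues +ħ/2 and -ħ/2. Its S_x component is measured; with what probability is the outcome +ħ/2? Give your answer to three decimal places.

|+x⟩ = (|↑⟩ + |↓⟩)/√2, so ⟨+x|ψ⟩ = (-3) / (√2·√29).
P = |-3|² / 58 = 9/58.

0.155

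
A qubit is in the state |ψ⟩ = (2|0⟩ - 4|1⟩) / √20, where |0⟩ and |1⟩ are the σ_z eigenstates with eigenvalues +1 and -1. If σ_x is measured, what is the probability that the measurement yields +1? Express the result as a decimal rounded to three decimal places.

|+x⟩ = (|0⟩ + |1⟩)/√2, so ⟨+x|ψ⟩ = (-2) / (√2·√20).
P = |-2|² / 40 = 4/40.

0.100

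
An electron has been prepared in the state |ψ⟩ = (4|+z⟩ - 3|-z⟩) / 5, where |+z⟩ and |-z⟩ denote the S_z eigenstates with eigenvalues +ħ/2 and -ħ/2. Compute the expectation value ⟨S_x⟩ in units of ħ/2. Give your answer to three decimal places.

-0.960

⟨σ_x⟩ = 2 Re(a* b)/(|a|²+|b|²) with a = 4, b = -3.
a* b = -12, so ⟨σ_x⟩ = -24/25.
⟨S_x⟩ = (ħ/2)·⟨σ_x⟩.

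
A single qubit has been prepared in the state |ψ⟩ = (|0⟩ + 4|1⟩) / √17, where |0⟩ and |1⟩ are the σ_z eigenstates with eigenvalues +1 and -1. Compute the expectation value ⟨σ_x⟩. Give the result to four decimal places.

0.4706

⟨σ_x⟩ = 2 Re(a* b)/(|a|²+|b|²) with a = 1, b = 4.
a* b = 4, so ⟨σ_x⟩ = 8/17.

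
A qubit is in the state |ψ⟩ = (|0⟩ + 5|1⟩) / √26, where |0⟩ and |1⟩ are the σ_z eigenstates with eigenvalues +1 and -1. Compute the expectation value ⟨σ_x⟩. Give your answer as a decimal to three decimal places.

⟨σ_x⟩ = 2 Re(a* b)/(|a|²+|b|²) with a = 1, b = 5.
a* b = 5, so ⟨σ_x⟩ = 10/26.

0.385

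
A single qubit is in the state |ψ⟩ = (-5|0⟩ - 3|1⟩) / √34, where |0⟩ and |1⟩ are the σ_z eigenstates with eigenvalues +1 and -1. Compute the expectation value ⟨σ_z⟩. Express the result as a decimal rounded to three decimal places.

⟨σ_z⟩ = |a|² - |b|² divided by |a|²+|b|², with a, b the |0⟩, |1⟩ amplitudes.
= (25 - 9)/34 = 16/34.

0.471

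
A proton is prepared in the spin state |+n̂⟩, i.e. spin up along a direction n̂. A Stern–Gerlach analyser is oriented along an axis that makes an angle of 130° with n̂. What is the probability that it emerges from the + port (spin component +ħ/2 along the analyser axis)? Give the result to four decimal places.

0.1786

For spin-½, the probability of finding spin-up along an axis at angle θ to the initial spin direction is cos²(θ/2); spin-down is sin²(θ/2).
θ = 130°, so P = cos²(65°) ≈ 0.1786.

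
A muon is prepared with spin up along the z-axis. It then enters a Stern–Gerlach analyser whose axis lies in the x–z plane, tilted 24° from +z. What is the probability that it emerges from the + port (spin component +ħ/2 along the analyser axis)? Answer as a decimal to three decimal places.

0.957

For spin-½, the probability of finding spin-up along an axis at angle θ to the initial spin direction is cos²(θ/2); spin-down is sin²(θ/2).
θ = 24°, so P = cos²(12°) ≈ 0.957.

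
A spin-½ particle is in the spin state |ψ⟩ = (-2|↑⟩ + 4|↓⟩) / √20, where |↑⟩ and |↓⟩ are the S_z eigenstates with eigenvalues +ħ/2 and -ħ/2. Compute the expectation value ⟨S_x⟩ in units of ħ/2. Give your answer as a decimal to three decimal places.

⟨σ_x⟩ = 2 Re(a* b)/(|a|²+|b|²) with a = -2, b = 4.
a* b = -8, so ⟨σ_x⟩ = -16/20.
⟨S_x⟩ = (ħ/2)·⟨σ_x⟩.

-0.800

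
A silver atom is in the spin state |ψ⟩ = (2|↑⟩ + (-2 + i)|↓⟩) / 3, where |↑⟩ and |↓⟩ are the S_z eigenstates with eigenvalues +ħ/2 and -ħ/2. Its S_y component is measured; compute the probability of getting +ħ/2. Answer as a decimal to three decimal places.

|+y⟩ = (|↑⟩ + i|↓⟩)/√2, so ⟨+y|ψ⟩ = (3 + 2i) / (√2·3).
P = |3 + 2i|² / 18 = 13/18.

0.722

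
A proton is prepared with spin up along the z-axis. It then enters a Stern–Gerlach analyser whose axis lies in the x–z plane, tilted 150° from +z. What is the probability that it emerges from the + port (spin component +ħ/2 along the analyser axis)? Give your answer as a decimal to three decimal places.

0.067

For spin-½, the probability of finding spin-up along an axis at angle θ to the initial spin direction is cos²(θ/2); spin-down is sin²(θ/2).
θ = 150°, so P = cos²(75°) ≈ 0.067.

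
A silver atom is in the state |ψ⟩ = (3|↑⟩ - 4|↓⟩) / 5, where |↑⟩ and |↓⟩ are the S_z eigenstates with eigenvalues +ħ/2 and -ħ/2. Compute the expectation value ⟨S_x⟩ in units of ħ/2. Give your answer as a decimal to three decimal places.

-0.960

⟨σ_x⟩ = 2 Re(a* b)/(|a|²+|b|²) with a = 3, b = -4.
a* b = -12, so ⟨σ_x⟩ = -24/25.
⟨S_x⟩ = (ħ/2)·⟨σ_x⟩.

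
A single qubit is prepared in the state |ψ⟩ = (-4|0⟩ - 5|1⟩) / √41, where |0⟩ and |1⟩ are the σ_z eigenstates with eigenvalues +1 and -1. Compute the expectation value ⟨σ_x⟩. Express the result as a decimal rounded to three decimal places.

0.976

⟨σ_x⟩ = 2 Re(a* b)/(|a|²+|b|²) with a = -4, b = -5.
a* b = 20, so ⟨σ_x⟩ = 40/41.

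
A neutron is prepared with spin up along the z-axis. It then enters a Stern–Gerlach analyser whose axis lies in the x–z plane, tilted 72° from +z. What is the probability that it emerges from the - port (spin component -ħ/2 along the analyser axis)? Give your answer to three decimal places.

For spin-½, the probability of finding spin-up along an axis at angle θ to the initial spin direction is cos²(θ/2); spin-down is sin²(θ/2).
θ = 72°, so P = sin²(36°) ≈ 0.345.

0.345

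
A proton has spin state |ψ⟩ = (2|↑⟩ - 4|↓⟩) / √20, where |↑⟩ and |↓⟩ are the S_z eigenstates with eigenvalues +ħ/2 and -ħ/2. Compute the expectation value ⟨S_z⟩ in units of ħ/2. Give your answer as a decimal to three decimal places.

-0.600

⟨σ_z⟩ = |a|² - |b|² divided by |a|²+|b|², with a, b the |↑⟩, |↓⟩ amplitudes.
= (4 - 16)/20 = -12/20.
⟨S_z⟩ = (ħ/2)·⟨σ_z⟩.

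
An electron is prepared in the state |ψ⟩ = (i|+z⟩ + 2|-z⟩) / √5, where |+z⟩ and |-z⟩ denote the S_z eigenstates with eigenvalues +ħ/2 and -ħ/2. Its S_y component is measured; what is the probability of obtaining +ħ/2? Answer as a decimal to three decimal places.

|+y⟩ = (|+z⟩ + i|-z⟩)/√2, so ⟨+y|ψ⟩ = (-i) / (√2·√5).
P = |-i|² / 10 = 1/10.

0.100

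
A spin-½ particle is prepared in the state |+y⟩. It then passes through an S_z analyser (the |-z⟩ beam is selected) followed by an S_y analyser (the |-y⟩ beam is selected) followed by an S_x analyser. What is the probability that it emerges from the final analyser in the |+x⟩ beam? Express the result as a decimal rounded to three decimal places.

First analyser (S_z): from |+y⟩, P(|-z⟩) = 1/2.
After stage 1 the state is |-z⟩; P(|-y⟩) = |⟨-y|-z⟩|² = 1/2.
After stage 2 the state is |-y⟩; P(|+x⟩) = |⟨+x|-y⟩|² = 1/2.
Joint probability = 1/2 × 1/2 × 1/2 = 0.125.

0.125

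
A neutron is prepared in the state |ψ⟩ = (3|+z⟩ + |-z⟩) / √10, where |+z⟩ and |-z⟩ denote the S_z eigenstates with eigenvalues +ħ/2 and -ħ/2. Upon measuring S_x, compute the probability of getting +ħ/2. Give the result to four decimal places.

0.8000

|+x⟩ = (|+z⟩ + |-z⟩)/√2, so ⟨+x|ψ⟩ = (4) / (√2·√10).
P = |4|² / 20 = 16/20.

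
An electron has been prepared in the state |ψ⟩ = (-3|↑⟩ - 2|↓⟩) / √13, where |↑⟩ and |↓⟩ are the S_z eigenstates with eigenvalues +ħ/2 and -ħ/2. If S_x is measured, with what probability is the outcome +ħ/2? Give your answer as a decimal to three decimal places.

0.962

|+x⟩ = (|↑⟩ + |↓⟩)/√2, so ⟨+x|ψ⟩ = (-5) / (√2·√13).
P = |-5|² / 26 = 25/26.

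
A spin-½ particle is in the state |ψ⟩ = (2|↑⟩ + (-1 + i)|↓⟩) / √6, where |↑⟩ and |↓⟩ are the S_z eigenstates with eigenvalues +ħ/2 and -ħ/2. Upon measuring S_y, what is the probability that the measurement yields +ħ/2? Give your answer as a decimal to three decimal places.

|+y⟩ = (|↑⟩ + i|↓⟩)/√2, so ⟨+y|ψ⟩ = (3 + i) / (√2·√6).
P = |3 + i|² / 12 = 10/12.

0.833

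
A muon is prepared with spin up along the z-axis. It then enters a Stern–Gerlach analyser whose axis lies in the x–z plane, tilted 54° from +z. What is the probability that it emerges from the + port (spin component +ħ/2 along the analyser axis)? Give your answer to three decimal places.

0.794

For spin-½, the probability of finding spin-up along an axis at angle θ to the initial spin direction is cos²(θ/2); spin-down is sin²(θ/2).
θ = 54°, so P = cos²(27°) ≈ 0.794.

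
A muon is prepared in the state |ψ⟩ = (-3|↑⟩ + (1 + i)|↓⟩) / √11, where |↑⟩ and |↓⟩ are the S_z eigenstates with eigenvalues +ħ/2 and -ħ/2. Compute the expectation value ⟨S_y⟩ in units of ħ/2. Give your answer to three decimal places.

-0.545

⟨σ_y⟩ = 2 Im(a* b)/(|a|²+|b|²) with a = -3, b = (1 + i).
a* b = (-3 - 3i), so ⟨σ_y⟩ = -6/11.
⟨S_y⟩ = (ħ/2)·⟨σ_y⟩.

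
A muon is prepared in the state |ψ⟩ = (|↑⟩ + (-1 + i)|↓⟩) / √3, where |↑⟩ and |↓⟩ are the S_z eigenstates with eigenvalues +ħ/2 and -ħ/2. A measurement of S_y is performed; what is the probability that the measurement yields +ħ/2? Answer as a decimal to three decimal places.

|+y⟩ = (|↑⟩ + i|↓⟩)/√2, so ⟨+y|ψ⟩ = (2 + i) / (√2·√3).
P = |2 + i|² / 6 = 5/6.

0.833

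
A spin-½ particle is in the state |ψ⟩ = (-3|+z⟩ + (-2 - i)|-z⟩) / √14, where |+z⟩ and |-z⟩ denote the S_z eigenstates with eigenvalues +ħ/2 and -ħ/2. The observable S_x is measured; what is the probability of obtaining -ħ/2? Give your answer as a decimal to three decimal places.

|-x⟩ = (|+z⟩ - |-z⟩)/√2, so ⟨-x|ψ⟩ = (-1 + i) / (√2·√14).
P = |-1 + i|² / 28 = 2/28.

0.071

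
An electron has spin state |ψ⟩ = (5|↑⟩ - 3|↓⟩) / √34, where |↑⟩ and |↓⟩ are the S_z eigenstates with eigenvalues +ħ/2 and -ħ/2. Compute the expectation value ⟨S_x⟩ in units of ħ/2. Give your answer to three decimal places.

-0.882

⟨σ_x⟩ = 2 Re(a* b)/(|a|²+|b|²) with a = 5, b = -3.
a* b = -15, so ⟨σ_x⟩ = -30/34.
⟨S_x⟩ = (ħ/2)·⟨σ_x⟩.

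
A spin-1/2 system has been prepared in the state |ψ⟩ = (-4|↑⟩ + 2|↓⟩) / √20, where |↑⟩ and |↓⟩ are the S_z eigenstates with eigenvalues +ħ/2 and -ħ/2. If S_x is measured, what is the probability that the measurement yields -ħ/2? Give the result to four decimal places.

|-x⟩ = (|↑⟩ - |↓⟩)/√2, so ⟨-x|ψ⟩ = (-6) / (√2·√20).
P = |-6|² / 40 = 36/40.

0.9000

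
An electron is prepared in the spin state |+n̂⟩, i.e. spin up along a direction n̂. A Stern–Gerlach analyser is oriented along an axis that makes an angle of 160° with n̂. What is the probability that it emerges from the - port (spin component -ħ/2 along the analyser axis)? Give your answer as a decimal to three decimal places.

0.970

For spin-½, the probability of finding spin-up along an axis at angle θ to the initial spin direction is cos²(θ/2); spin-down is sin²(θ/2).
θ = 160°, so P = sin²(80°) ≈ 0.970.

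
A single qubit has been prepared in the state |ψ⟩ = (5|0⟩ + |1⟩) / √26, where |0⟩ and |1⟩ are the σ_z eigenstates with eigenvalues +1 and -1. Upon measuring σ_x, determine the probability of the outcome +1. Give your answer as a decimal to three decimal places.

|+x⟩ = (|0⟩ + |1⟩)/√2, so ⟨+x|ψ⟩ = (6) / (√2·√26).
P = |6|² / 52 = 36/52.

0.692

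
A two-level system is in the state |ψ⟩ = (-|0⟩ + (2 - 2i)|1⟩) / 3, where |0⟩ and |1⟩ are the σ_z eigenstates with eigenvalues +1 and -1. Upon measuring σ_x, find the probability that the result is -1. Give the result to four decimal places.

0.7222

|-x⟩ = (|0⟩ - |1⟩)/√2, so ⟨-x|ψ⟩ = (-3 + 2i) / (√2·3).
P = |-3 + 2i|² / 18 = 13/18.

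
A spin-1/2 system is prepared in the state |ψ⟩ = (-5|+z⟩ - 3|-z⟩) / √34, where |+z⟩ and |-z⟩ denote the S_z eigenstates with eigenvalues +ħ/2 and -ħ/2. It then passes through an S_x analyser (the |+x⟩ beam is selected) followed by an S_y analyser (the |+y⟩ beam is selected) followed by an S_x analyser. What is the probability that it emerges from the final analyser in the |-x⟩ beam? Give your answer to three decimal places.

First analyser (S_x): P(|+x⟩) = |⟨+x|ψ⟩|² = 64/68.
After stage 1 the state is |+x⟩; P(|+y⟩) = |⟨+y|+x⟩|² = 1/2.
After stage 2 the state is |+y⟩; P(|-x⟩) = |⟨-x|+y⟩|² = 1/2.
Joint probability = 64/68 × 1/2 × 1/2 = 0.235.

0.235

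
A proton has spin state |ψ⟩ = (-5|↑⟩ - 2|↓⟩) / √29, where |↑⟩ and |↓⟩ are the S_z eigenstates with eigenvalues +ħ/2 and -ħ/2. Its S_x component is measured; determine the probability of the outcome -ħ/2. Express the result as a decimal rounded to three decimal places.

0.155

|-x⟩ = (|↑⟩ - |↓⟩)/√2, so ⟨-x|ψ⟩ = (-3) / (√2·√29).
P = |-3|² / 58 = 9/58.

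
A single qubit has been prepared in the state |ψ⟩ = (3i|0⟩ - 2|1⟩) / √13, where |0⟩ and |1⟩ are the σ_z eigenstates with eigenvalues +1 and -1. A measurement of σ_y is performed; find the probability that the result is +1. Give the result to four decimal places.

|+y⟩ = (|0⟩ + i|1⟩)/√2, so ⟨+y|ψ⟩ = (5i) / (√2·√13).
P = |5i|² / 26 = 25/26.

0.9615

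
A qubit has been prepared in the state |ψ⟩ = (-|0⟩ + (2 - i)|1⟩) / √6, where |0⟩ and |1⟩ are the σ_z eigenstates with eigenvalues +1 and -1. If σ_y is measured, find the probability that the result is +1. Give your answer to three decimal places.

|+y⟩ = (|0⟩ + i|1⟩)/√2, so ⟨+y|ψ⟩ = (-2 - 2i) / (√2·√6).
P = |-2 - 2i|² / 12 = 8/12.

0.667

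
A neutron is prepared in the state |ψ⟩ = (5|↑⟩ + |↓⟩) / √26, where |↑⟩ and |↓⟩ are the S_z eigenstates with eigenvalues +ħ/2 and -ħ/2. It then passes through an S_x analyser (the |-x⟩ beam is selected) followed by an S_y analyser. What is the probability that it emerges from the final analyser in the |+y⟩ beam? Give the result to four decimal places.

First analyser (S_x): P(|-x⟩) = |⟨-x|ψ⟩|² = 16/52.
After stage 1 the state is |-x⟩; P(|+y⟩) = |⟨+y|-x⟩|² = 1/2.
Joint probability = 16/52 × 1/2 = 0.1538.

0.1538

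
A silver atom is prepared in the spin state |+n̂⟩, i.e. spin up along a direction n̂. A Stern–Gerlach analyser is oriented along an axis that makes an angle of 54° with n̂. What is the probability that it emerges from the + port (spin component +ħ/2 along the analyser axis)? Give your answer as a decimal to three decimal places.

For spin-½, the probability of finding spin-up along an axis at angle θ to the initial spin direction is cos²(θ/2); spin-down is sin²(θ/2).
θ = 54°, so P = cos²(27°) ≈ 0.794.

0.794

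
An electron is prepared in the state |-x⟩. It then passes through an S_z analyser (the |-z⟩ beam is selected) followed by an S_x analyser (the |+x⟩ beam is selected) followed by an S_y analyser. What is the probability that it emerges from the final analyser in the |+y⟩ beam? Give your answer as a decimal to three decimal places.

First analyser (S_z): from |-x⟩, P(|-z⟩) = 1/2.
After stage 1 the state is |-z⟩; P(|+x⟩) = |⟨+x|-z⟩|² = 1/2.
After stage 2 the state is |+x⟩; P(|+y⟩) = |⟨+y|+x⟩|² = 1/2.
Joint probability = 1/2 × 1/2 × 1/2 = 0.125.

0.125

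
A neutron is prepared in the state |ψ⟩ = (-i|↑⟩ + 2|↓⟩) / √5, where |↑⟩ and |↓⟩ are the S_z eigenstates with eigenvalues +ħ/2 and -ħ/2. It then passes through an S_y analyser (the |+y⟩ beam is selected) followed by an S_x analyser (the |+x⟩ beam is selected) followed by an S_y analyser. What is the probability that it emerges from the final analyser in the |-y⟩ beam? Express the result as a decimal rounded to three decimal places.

0.225

First analyser (S_y): P(|+y⟩) = |⟨+y|ψ⟩|² = 9/10.
After stage 1 the state is |+y⟩; P(|+x⟩) = |⟨+x|+y⟩|² = 1/2.
After stage 2 the state is |+x⟩; P(|-y⟩) = |⟨-y|+x⟩|² = 1/2.
Joint probability = 9/10 × 1/2 × 1/2 = 0.225.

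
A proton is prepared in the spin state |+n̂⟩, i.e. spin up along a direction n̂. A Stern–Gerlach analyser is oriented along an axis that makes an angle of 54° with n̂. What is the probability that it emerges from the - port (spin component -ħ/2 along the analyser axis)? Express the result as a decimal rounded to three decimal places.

For spin-½, the probability of finding spin-up along an axis at angle θ to the initial spin direction is cos²(θ/2); spin-down is sin²(θ/2).
θ = 54°, so P = sin²(27°) ≈ 0.206.

0.206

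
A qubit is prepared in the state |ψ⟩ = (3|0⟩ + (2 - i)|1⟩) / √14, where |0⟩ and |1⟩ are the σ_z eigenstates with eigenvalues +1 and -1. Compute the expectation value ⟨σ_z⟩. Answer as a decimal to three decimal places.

⟨σ_z⟩ = |a|² - |b|² divided by |a|²+|b|², with a, b the |0⟩, |1⟩ amplitudes.
= (9 - 5)/14 = 4/14.

0.286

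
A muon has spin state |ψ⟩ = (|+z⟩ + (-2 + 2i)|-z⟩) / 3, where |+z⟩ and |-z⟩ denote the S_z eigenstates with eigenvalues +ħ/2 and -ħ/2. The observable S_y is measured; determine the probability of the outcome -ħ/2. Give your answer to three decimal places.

0.278

|-y⟩ = (|+z⟩ - i|-z⟩)/√2, so ⟨-y|ψ⟩ = (-1 - 2i) / (√2·3).
P = |-1 - 2i|² / 18 = 5/18.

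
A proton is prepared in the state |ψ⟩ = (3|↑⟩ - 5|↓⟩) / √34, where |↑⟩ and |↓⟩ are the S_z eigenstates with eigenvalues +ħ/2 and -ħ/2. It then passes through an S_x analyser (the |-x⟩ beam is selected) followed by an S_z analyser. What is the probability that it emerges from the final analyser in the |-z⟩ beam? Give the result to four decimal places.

First analyser (S_x): P(|-x⟩) = |⟨-x|ψ⟩|² = 64/68.
After stage 1 the state is |-x⟩; P(|-z⟩) = |⟨-z|-x⟩|² = 1/2.
Joint probability = 64/68 × 1/2 = 0.4706.

0.4706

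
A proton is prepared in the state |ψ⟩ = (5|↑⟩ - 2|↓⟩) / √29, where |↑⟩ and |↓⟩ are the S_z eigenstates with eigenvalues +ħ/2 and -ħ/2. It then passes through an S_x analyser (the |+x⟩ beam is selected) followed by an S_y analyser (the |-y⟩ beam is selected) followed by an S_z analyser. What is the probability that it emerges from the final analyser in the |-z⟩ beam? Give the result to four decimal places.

First analyser (S_x): P(|+x⟩) = |⟨+x|ψ⟩|² = 9/58.
After stage 1 the state is |+x⟩; P(|-y⟩) = |⟨-y|+x⟩|² = 1/2.
After stage 2 the state is |-y⟩; P(|-z⟩) = |⟨-z|-y⟩|² = 1/2.
Joint probability = 9/58 × 1/2 × 1/2 = 0.0388.

0.0388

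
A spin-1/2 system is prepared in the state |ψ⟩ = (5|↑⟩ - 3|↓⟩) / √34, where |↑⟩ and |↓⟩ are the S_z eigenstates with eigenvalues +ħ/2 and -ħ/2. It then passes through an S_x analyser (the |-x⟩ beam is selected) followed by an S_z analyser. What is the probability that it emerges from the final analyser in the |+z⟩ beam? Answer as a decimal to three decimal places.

First analyser (S_x): P(|-x⟩) = |⟨-x|ψ⟩|² = 64/68.
After stage 1 the state is |-x⟩; P(|+z⟩) = |⟨+z|-x⟩|² = 1/2.
Joint probability = 64/68 × 1/2 = 0.471.

0.471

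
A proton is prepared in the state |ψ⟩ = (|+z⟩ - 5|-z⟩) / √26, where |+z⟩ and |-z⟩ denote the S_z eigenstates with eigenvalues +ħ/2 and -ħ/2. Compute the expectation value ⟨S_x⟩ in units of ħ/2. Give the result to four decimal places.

⟨σ_x⟩ = 2 Re(a* b)/(|a|²+|b|²) with a = 1, b = -5.
a* b = -5, so ⟨σ_x⟩ = -10/26.
⟨S_x⟩ = (ħ/2)·⟨σ_x⟩.

-0.3846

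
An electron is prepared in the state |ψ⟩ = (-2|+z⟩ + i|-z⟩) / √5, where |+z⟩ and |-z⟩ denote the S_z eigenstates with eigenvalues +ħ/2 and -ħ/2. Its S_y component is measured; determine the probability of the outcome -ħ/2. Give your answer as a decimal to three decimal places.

|-y⟩ = (|+z⟩ - i|-z⟩)/√2, so ⟨-y|ψ⟩ = (-3) / (√2·√5).
P = |-3|² / 10 = 9/10.

0.900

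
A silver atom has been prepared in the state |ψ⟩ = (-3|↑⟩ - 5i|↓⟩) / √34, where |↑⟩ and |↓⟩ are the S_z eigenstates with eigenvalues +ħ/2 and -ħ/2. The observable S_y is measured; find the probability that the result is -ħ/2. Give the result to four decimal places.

0.0588

|-y⟩ = (|↑⟩ - i|↓⟩)/√2, so ⟨-y|ψ⟩ = (2) / (√2·√34).
P = |2|² / 68 = 4/68.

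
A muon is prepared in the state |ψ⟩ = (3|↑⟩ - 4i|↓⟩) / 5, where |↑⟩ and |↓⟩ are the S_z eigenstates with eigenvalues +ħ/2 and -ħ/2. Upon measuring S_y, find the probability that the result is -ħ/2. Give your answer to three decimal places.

0.980

|-y⟩ = (|↑⟩ - i|↓⟩)/√2, so ⟨-y|ψ⟩ = (7) / (√2·5).
P = |7|² / 50 = 49/50.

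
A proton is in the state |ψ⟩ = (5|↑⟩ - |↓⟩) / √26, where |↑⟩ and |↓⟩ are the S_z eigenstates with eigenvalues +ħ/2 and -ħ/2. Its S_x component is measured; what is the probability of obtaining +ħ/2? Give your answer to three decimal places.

0.308

|+x⟩ = (|↑⟩ + |↓⟩)/√2, so ⟨+x|ψ⟩ = (4) / (√2·√26).
P = |4|² / 52 = 16/52.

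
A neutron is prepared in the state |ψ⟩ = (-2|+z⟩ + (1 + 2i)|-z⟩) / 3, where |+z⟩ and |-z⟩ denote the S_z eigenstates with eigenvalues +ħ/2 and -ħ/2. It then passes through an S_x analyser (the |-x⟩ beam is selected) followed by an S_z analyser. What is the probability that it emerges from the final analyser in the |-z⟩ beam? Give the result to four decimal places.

First analyser (S_x): P(|-x⟩) = |⟨-x|ψ⟩|² = 13/18.
After stage 1 the state is |-x⟩; P(|-z⟩) = |⟨-z|-x⟩|² = 1/2.
Joint probability = 13/18 × 1/2 = 0.3611.

0.3611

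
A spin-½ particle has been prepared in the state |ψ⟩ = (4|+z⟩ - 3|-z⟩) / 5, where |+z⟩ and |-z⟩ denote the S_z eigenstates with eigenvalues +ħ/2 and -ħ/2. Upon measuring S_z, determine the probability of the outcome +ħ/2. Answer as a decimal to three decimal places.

The +ħ/2 outcome corresponds to |+z⟩. Its amplitude in |ψ⟩ is 4/5.
P = |4|² / 25 = 16/25.

0.640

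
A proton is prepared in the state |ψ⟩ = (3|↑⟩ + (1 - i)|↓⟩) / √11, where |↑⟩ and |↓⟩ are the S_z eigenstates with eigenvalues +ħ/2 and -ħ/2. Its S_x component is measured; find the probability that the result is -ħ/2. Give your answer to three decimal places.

|-x⟩ = (|↑⟩ - |↓⟩)/√2, so ⟨-x|ψ⟩ = (2 + i) / (√2·√11).
P = |2 + i|² / 22 = 5/22.

0.227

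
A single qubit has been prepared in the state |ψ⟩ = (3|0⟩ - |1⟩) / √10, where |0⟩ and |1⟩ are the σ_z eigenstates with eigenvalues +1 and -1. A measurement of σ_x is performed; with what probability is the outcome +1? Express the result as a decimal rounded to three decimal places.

0.200

|+x⟩ = (|0⟩ + |1⟩)/√2, so ⟨+x|ψ⟩ = (2) / (√2·√10).
P = |2|² / 20 = 4/20.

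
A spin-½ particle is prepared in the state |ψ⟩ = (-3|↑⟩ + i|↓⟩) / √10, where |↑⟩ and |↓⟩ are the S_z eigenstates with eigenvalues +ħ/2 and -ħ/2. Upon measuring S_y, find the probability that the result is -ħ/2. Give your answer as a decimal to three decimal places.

|-y⟩ = (|↑⟩ - i|↓⟩)/√2, so ⟨-y|ψ⟩ = (-4) / (√2·√10).
P = |-4|² / 20 = 16/20.

0.800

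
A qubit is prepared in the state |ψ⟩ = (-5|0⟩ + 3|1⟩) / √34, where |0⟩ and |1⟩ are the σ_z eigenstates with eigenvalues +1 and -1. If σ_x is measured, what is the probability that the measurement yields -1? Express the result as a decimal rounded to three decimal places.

0.941

|-x⟩ = (|0⟩ - |1⟩)/√2, so ⟨-x|ψ⟩ = (-8) / (√2·√34).
P = |-8|² / 68 = 64/68.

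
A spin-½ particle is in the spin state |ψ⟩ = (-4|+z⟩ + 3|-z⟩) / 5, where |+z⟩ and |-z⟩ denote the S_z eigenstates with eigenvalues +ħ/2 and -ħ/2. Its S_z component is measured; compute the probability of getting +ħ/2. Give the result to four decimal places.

0.6400

The +ħ/2 outcome corresponds to |+z⟩. Its amplitude in |ψ⟩ is -4/5.
P = |-4|² / 25 = 16/25.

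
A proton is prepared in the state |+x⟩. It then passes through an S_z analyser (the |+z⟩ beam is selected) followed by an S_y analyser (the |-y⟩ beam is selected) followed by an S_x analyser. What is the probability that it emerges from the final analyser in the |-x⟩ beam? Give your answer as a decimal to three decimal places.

0.125

First analyser (S_z): from |+x⟩, P(|+z⟩) = 1/2.
After stage 1 the state is |+z⟩; P(|-y⟩) = |⟨-y|+z⟩|² = 1/2.
After stage 2 the state is |-y⟩; P(|-x⟩) = |⟨-x|-y⟩|² = 1/2.
Joint probability = 1/2 × 1/2 × 1/2 = 0.125.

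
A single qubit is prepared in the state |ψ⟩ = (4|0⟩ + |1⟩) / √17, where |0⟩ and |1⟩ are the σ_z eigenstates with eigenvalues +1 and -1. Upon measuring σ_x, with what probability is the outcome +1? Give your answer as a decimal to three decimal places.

|+x⟩ = (|0⟩ + |1⟩)/√2, so ⟨+x|ψ⟩ = (5) / (√2·√17).
P = |5|² / 34 = 25/34.

0.735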